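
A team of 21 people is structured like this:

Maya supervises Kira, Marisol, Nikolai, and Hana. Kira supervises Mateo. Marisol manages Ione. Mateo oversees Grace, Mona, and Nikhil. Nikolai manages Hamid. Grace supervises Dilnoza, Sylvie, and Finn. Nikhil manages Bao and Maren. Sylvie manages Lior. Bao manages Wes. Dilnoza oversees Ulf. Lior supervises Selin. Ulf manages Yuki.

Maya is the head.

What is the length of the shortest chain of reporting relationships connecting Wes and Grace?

Wes is 3 levels below Mateo, and Grace is 1 level below Mateo (their lowest common manager). The shortest path runs up from Wes to Mateo and back down to Grace: 3 + 1 = 4 links.

4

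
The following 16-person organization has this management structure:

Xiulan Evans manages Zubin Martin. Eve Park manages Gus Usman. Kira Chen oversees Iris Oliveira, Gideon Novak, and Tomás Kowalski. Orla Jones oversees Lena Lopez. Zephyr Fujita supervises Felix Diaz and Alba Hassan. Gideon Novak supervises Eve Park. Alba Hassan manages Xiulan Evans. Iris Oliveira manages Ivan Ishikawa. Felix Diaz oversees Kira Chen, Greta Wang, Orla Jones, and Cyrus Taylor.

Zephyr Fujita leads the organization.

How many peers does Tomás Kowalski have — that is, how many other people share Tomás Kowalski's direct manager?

Tomás Kowalski reports to Kira Chen. Kira Chen's other direct reports are Iris Oliveira, Gideon Novak — 2 peers.

2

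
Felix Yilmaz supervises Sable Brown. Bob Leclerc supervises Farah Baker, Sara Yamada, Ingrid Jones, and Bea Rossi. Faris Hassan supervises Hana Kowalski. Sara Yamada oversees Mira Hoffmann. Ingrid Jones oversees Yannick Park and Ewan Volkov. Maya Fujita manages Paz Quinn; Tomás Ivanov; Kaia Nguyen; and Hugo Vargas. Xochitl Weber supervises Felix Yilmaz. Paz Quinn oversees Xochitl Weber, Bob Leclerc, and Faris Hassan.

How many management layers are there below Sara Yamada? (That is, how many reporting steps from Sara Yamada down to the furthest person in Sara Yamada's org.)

The longest chain under Sara Yamada runs Sara Yamada → Mira Hoffmann, which is 1 level below Sara Yamada.

1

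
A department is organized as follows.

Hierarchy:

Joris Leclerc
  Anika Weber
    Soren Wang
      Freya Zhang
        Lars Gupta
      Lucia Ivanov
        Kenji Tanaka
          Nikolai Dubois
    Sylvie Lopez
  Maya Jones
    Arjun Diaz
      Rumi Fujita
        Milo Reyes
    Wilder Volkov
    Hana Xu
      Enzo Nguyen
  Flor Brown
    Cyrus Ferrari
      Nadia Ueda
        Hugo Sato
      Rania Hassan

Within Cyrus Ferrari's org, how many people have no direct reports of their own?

The people in Cyrus Ferrari's organization with no one reporting to them are Rania Hassan, Hugo Sato. That is 2.

2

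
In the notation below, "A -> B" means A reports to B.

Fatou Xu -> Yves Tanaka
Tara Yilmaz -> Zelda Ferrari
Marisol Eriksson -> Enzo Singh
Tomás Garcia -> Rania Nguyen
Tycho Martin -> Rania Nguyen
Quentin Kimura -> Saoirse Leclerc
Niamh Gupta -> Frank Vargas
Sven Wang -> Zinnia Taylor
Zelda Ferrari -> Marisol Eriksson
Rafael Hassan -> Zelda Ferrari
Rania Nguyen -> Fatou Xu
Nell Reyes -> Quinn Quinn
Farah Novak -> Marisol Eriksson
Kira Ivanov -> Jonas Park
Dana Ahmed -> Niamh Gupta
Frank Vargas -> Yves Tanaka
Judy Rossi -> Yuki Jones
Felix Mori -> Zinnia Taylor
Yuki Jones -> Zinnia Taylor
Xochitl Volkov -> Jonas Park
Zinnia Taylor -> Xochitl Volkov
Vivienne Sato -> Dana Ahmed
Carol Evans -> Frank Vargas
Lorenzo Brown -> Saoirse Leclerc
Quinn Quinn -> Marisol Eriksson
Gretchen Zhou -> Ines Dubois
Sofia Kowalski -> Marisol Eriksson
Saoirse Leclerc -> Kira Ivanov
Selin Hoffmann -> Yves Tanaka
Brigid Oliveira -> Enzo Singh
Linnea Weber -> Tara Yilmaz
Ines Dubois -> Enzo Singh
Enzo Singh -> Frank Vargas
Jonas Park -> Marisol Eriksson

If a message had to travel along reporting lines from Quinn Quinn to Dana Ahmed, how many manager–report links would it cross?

5

Quinn Quinn is 3 levels below Frank Vargas, and Dana Ahmed is 2 levels below Frank Vargas (their lowest common manager). The shortest path runs up from Quinn Quinn to Frank Vargas and back down to Dana Ahmed: 3 + 2 = 5 links.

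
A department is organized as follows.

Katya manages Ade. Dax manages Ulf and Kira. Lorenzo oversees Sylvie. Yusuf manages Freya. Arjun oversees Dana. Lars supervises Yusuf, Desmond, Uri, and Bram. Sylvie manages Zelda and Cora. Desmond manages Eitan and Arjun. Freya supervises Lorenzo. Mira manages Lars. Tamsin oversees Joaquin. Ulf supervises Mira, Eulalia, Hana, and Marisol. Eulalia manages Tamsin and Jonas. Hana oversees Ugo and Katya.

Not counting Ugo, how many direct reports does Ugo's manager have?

Ugo reports to Hana. Hana's other direct reports are Katya — 1 peer.

1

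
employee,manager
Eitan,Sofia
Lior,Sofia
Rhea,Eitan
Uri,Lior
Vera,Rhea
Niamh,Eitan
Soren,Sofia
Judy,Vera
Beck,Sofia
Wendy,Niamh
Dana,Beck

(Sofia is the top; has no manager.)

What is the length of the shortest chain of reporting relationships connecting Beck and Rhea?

3

Beck is 1 level below Sofia, and Rhea is 2 levels below Sofia (their lowest common manager). The shortest path runs up from Beck to Sofia and back down to Rhea: 1 + 2 = 3 links.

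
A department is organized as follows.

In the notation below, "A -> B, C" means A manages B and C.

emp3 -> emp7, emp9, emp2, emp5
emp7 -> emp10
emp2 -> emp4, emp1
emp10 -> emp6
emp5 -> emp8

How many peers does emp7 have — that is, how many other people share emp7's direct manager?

emp7 reports to emp3. emp3's other direct reports are emp9, emp2, emp5 — 3 peers.

3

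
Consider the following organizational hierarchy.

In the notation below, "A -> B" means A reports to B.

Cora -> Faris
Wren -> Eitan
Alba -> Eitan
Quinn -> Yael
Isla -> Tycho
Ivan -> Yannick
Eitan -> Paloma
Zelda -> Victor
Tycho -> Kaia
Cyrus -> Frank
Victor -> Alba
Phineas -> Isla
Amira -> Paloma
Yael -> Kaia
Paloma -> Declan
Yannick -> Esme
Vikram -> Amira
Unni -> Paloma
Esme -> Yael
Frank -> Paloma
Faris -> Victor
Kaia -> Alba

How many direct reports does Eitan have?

Eitan directly manages Alba, Wren. That is 2 direct reports.

2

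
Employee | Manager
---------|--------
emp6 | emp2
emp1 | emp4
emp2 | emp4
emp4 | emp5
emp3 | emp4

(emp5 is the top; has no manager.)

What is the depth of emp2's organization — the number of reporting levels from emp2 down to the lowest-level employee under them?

The longest chain under emp2 runs emp2 → emp6, which is 1 level below emp2.

1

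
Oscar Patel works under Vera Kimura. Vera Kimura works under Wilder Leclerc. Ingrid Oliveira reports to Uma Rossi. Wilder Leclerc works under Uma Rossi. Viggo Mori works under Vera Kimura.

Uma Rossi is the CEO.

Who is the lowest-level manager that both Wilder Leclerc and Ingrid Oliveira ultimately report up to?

Wilder Leclerc's chain of managers is Uma Rossi. Ingrid Oliveira's chain of managers is Uma Rossi. The first manager that appears in both chains is Uma Rossi.

Uma Rossi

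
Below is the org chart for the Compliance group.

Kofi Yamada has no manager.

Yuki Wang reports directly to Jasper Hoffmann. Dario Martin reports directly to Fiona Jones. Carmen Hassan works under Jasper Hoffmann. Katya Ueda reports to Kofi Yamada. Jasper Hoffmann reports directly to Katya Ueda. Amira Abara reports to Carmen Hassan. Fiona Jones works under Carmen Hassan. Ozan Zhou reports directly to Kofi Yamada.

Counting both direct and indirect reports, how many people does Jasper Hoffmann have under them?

5

Jasper Hoffmann directly manages Carmen Hassan, Yuki Wang. Under Carmen Hassan: Fiona Jones, Dario Martin, Amira Abara (3). Yuki Wang has no reports. So Jasper Hoffmann's organization is 2 direct reports plus everyone under them: 4 + 1 = 5.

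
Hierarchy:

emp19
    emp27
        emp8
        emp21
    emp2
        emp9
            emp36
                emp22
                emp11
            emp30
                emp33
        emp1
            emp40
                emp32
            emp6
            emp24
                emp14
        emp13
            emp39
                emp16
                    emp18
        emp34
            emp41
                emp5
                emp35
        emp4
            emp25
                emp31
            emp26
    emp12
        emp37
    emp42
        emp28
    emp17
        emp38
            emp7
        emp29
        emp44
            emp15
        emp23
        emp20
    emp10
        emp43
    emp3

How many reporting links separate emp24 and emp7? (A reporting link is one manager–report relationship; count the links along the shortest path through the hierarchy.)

emp24 is 3 levels below emp19, and emp7 is 3 levels below emp19 (their lowest common manager). The shortest path runs up from emp24 to emp19 and back down to emp7: 3 + 3 = 6 links.

6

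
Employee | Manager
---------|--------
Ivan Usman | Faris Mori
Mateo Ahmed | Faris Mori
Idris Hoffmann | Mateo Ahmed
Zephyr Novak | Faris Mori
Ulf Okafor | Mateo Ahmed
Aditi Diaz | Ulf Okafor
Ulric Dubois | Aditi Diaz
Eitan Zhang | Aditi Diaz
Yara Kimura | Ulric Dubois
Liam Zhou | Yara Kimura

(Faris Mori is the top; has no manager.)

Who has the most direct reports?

Direct-report counts: Faris Mori has 3; Mateo Ahmed has 2; Ulf Okafor has 1; Aditi Diaz has 2; Ulric Dubois has 1; Yara Kimura has 1. The largest is 3, held by Faris Mori.

Faris Mori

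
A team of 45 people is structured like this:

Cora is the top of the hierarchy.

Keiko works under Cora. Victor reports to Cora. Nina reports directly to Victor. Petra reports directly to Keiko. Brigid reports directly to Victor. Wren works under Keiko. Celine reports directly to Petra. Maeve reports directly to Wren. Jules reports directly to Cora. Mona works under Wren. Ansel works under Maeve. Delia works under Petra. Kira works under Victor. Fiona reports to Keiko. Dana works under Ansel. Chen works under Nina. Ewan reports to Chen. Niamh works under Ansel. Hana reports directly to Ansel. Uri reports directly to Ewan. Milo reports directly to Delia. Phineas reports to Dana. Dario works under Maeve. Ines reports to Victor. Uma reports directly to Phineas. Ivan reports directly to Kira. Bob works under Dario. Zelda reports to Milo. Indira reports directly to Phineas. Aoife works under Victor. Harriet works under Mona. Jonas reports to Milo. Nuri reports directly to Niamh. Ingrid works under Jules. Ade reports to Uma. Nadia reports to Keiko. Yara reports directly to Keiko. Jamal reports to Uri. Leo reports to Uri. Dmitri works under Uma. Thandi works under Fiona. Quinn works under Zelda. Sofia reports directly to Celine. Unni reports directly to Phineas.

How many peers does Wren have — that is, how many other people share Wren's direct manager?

4

Wren reports to Keiko. Keiko's other direct reports are Petra, Fiona, Nadia, Yara — 4 peers.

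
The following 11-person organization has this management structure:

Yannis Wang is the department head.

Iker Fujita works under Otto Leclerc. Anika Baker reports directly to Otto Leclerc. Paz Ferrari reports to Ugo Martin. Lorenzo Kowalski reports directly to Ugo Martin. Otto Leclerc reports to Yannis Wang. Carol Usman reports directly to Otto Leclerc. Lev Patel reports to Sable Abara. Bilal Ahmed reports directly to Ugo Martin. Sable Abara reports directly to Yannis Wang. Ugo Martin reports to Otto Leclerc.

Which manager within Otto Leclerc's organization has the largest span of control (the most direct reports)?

Otto Leclerc

Direct-report counts within Otto Leclerc's organization: Otto Leclerc has 4; Ugo Martin has 3. The largest is 4, held by Otto Leclerc.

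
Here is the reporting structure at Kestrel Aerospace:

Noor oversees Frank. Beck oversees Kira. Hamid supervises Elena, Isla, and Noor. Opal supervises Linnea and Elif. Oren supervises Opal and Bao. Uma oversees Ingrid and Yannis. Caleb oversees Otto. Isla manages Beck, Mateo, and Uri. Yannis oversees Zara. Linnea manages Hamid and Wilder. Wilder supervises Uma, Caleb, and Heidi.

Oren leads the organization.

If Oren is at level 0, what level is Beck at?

5

Chain from Beck up to Oren: Beck → Isla → Hamid → Linnea → Opal → Oren. That is 5 steps up, so Beck is 5 levels below Oren.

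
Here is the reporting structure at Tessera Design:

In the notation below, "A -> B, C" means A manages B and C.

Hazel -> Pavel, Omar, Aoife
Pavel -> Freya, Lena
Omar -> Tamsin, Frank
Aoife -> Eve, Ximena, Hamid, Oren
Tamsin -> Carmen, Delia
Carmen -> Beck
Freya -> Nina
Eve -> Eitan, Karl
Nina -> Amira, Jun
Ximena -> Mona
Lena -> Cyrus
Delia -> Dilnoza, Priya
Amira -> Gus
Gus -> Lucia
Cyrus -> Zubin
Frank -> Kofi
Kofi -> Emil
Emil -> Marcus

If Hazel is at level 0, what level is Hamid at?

Chain from Hamid up to Hazel: Hamid → Aoife → Hazel. That is 2 steps up, so Hamid is 2 levels below Hazel.

2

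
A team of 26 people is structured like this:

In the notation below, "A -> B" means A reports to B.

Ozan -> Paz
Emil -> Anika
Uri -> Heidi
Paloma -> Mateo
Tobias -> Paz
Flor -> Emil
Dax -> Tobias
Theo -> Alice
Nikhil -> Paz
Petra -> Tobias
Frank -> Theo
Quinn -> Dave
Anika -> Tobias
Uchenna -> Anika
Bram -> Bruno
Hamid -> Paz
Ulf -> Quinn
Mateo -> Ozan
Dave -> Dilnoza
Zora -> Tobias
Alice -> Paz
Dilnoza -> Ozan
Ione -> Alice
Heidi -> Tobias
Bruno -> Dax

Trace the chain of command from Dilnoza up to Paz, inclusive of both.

Dilnoza reports to Ozan. Ozan reports to Paz. Paz is at the top.

Dilnoza -> Ozan -> Paz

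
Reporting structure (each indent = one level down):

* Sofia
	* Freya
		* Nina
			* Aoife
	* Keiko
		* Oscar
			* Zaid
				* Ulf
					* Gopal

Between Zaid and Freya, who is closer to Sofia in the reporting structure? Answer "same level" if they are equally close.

Zaid is 3 levels below Sofia; Freya is 1. Freya is higher.

Freya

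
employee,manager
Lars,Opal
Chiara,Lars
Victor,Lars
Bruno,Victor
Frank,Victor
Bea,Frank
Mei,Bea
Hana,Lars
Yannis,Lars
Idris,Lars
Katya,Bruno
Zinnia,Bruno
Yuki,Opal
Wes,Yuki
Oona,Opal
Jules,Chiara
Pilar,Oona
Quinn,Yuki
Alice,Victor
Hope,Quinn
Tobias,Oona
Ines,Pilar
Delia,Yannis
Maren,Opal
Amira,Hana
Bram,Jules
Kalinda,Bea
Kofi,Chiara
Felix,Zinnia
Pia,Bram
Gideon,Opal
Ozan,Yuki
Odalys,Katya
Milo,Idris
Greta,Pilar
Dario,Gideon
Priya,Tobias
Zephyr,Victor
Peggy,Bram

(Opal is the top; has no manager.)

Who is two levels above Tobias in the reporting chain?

Tobias reports to Oona, and Oona reports to Opal. So Tobias's skip-level manager is Opal.

Opal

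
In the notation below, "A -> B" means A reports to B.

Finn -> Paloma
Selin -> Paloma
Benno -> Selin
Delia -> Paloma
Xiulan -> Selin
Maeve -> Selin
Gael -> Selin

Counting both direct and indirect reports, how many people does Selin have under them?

4

Selin directly manages Gael, Benno, Maeve, Xiulan. Gael has no reports. Benno has no reports. Maeve has no reports. Xiulan has no reports. So Selin's organization is 4 direct reports plus everyone under them: 1 + 1 + 1 + 1 = 4.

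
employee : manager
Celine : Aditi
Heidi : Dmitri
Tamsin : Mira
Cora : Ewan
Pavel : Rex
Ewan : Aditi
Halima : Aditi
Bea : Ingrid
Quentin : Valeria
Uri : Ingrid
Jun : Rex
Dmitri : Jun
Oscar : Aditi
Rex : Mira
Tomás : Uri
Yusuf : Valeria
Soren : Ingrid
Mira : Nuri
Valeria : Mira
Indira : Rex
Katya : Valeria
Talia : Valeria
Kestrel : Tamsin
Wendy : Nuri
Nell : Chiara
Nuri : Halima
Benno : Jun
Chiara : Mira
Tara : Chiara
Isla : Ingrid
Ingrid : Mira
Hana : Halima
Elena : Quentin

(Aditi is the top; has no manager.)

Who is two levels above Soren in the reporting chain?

Soren reports to Ingrid, and Ingrid reports to Mira. So Soren's skip-level manager is Mira.

Mira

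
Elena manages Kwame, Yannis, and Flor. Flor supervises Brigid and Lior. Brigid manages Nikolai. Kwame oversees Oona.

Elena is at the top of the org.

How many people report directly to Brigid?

Brigid directly manages Nikolai. That is 1 direct report.

1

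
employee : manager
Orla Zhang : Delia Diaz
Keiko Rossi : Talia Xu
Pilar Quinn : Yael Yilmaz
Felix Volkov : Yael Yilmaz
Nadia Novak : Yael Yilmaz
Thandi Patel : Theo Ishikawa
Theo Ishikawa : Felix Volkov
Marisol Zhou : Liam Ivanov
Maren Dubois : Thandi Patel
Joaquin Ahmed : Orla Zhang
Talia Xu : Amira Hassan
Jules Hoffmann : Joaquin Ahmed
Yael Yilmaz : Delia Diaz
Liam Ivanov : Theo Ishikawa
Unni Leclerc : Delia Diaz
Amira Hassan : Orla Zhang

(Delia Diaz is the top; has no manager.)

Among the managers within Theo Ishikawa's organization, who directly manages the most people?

Theo Ishikawa

Direct-report counts within Theo Ishikawa's organization: Theo Ishikawa has 2; Thandi Patel has 1; Liam Ivanov has 1. The largest is 2, held by Theo Ishikawa.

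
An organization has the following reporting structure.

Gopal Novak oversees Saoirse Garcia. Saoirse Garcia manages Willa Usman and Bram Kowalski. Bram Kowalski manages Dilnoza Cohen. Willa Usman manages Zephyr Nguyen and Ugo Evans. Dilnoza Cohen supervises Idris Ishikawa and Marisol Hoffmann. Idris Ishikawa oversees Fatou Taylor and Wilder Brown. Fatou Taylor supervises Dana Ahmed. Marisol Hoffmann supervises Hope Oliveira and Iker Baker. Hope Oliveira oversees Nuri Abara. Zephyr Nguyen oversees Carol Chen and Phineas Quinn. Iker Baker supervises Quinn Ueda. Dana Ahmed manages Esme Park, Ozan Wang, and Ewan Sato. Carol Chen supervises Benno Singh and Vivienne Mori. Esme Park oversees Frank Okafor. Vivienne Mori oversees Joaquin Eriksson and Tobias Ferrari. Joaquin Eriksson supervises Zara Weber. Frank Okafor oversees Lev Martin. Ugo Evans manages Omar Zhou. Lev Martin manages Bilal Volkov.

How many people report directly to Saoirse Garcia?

Saoirse Garcia directly manages Bram Kowalski, Willa Usman. That is 2 direct reports.

2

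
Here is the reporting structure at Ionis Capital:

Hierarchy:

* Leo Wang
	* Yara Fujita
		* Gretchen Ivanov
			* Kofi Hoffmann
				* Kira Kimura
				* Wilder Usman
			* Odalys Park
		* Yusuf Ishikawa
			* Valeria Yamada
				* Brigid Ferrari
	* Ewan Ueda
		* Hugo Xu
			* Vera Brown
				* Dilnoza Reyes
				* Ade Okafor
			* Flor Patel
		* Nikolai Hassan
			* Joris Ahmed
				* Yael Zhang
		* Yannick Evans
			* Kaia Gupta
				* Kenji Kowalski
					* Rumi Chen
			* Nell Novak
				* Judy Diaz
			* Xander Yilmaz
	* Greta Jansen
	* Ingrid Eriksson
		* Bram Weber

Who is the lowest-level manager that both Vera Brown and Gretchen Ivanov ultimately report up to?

Vera Brown's chain of managers is Hugo Xu, Ewan Ueda, Leo Wang. Gretchen Ivanov's chain of managers is Yara Fujita, Leo Wang. The first manager that appears in both chains is Leo Wang.

Leo Wang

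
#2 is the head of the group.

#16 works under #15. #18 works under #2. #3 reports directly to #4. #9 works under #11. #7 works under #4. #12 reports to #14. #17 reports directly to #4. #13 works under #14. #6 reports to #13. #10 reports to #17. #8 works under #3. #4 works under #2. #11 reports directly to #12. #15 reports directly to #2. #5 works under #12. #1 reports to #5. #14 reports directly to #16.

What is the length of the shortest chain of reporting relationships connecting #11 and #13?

#11 is 2 levels below #14, and #13 is 1 level below #14 (their lowest common manager). The shortest path runs up from #11 to #14 and back down to #13: 2 + 1 = 3 links.

3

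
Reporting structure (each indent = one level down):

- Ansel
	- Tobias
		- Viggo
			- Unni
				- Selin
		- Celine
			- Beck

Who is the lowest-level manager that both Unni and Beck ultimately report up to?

Unni's chain of managers is Viggo, Tobias, Ansel. Beck's chain of managers is Celine, Tobias, Ansel. The first manager that appears in both chains is Tobias.

Tobias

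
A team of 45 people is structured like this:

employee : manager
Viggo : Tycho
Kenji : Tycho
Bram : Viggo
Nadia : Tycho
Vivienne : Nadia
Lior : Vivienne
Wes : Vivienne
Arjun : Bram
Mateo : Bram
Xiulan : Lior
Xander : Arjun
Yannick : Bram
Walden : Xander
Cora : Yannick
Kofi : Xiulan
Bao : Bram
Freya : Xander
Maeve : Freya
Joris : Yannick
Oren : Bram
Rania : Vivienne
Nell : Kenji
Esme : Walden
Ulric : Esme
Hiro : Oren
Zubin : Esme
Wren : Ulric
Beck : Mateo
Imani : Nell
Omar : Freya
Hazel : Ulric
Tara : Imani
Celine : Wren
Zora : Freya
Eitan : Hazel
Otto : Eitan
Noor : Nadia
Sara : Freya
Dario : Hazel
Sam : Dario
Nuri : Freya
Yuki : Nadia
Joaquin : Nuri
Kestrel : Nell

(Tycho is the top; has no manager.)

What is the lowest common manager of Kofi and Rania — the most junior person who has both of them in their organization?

Kofi's chain of managers is Xiulan, Lior, Vivienne, Nadia, Tycho. Rania's chain of managers is Vivienne, Nadia, Tycho. The first manager that appears in both chains is Vivienne.

Vivienne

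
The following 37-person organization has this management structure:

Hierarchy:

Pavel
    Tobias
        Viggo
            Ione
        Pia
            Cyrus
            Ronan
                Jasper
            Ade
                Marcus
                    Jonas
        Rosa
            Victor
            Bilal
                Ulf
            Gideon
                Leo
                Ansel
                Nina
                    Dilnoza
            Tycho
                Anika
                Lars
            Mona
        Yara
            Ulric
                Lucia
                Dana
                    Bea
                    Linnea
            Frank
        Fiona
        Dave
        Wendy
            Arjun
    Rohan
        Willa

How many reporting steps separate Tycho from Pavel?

3

Chain from Tycho up to Pavel: Tycho → Rosa → Tobias → Pavel. That is 3 steps up, so Tycho is 3 levels below Pavel.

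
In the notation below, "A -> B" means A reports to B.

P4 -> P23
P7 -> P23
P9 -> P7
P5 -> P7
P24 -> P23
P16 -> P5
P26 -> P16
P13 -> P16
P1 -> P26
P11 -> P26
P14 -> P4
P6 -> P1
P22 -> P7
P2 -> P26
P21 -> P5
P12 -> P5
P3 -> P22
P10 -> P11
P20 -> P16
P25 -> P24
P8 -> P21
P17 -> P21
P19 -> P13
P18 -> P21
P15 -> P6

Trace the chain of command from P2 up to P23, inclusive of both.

P2 reports to P26. P26 reports to P16. P16 reports to P5. P5 reports to P7. P7 reports to P23. P23 is at the top.

P2 -> P26 -> P16 -> P5 -> P7 -> P23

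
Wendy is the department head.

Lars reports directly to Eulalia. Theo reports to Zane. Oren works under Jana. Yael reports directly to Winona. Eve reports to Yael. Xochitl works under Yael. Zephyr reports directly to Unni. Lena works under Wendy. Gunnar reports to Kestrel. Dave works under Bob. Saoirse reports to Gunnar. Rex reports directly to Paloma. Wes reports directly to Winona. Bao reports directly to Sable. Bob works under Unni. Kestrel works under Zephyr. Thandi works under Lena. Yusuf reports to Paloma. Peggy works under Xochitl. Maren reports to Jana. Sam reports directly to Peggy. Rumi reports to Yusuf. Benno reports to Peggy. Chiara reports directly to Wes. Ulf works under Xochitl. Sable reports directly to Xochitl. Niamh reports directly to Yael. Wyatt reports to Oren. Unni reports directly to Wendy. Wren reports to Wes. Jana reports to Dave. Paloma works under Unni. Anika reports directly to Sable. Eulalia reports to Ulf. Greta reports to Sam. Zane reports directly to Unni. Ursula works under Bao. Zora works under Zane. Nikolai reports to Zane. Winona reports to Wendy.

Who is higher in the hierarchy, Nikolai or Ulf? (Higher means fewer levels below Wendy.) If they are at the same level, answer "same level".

Nikolai

Nikolai is 3 levels below Wendy; Ulf is 4. Nikolai is higher.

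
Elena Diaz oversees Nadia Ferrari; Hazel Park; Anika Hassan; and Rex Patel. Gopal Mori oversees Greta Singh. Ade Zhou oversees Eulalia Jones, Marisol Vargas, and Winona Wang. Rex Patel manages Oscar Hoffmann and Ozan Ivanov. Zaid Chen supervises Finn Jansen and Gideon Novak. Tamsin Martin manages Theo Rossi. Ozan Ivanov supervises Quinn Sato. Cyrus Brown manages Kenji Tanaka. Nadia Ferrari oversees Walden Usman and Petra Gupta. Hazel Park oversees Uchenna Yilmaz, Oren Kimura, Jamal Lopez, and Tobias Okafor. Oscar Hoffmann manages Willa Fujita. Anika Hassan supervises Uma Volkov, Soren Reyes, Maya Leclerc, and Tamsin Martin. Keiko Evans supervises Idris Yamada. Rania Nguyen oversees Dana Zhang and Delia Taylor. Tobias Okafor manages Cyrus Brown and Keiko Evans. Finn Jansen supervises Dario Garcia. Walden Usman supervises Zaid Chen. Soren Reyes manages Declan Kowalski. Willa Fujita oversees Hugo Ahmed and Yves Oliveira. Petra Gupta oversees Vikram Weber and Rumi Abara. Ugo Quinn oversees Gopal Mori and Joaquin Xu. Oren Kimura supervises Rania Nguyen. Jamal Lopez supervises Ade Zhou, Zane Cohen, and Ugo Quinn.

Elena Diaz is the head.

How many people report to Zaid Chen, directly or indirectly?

Zaid Chen directly manages Finn Jansen, Gideon Novak. Under Finn Jansen: Dario Garcia (1). Gideon Novak has no reports. So Zaid Chen's organization is 2 direct reports plus everyone under them: 2 + 1 = 3.

3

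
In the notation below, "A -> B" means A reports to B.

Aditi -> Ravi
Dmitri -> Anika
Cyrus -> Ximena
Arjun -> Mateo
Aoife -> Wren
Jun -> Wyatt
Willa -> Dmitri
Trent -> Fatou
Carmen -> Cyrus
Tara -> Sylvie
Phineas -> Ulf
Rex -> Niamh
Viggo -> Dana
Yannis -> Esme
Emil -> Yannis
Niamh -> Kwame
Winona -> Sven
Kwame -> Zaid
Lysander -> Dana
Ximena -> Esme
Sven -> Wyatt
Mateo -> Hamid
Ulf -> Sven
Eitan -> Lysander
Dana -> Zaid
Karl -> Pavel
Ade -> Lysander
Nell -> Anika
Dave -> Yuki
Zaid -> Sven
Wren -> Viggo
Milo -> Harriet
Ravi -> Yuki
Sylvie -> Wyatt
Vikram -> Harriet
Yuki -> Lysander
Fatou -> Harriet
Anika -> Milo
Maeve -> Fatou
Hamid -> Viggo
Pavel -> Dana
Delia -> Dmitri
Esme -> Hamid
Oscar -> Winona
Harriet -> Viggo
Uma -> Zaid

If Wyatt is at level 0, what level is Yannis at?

7

Chain from Yannis up to Wyatt: Yannis → Esme → Hamid → Viggo → Dana → Zaid → Sven → Wyatt. That is 7 steps up, so Yannis is 7 levels below Wyatt.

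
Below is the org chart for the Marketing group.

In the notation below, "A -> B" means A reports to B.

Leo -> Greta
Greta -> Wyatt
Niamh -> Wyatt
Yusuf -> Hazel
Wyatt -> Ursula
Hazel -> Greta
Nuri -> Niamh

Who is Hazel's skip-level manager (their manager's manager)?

Hazel reports to Greta, and Greta reports to Wyatt. So Hazel's skip-level manager is Wyatt.

Wyatt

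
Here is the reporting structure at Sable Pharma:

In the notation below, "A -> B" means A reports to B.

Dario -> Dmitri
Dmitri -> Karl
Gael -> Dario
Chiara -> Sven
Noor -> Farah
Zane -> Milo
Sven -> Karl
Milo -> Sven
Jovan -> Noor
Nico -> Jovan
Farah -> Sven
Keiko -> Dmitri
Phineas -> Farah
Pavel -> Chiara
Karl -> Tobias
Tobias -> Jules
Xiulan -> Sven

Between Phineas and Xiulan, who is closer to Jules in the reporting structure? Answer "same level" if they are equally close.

Xiulan

Phineas is 5 levels below Jules; Xiulan is 4. Xiulan is higher.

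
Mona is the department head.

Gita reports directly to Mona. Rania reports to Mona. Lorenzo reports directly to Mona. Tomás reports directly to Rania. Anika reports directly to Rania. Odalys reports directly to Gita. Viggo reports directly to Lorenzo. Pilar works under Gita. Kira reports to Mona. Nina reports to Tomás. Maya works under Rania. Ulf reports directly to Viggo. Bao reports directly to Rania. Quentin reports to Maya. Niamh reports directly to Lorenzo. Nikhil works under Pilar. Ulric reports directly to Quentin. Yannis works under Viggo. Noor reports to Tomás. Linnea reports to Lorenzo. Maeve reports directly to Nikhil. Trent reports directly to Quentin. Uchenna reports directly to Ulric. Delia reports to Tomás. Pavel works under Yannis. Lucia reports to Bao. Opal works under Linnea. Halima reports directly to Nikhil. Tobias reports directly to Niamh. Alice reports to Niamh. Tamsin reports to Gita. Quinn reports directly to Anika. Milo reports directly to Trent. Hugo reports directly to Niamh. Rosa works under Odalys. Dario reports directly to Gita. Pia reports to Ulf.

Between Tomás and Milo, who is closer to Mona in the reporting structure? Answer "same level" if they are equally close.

Tomás

Tomás is 2 levels below Mona; Milo is 5. Tomás is higher.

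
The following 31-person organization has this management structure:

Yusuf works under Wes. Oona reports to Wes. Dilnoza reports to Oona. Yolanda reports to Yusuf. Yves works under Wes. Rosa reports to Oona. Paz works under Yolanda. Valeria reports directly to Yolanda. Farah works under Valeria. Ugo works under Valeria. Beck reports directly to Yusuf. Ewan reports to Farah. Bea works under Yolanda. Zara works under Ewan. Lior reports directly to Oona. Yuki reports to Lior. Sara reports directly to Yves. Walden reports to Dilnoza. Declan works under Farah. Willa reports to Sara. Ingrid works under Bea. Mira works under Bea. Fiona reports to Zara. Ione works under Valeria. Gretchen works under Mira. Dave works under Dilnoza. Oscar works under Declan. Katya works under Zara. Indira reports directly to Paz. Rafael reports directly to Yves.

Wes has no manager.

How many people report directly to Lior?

Lior directly manages Yuki. That is 1 direct report.

1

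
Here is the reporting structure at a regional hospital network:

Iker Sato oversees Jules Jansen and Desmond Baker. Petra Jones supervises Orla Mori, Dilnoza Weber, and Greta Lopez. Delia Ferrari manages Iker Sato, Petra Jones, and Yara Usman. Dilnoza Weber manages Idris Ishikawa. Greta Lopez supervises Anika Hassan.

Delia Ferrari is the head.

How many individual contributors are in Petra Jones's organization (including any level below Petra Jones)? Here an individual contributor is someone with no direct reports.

3

The people in Petra Jones's organization with no one reporting to them are Idris Ishikawa, Anika Hassan, Orla Mori. That is 3.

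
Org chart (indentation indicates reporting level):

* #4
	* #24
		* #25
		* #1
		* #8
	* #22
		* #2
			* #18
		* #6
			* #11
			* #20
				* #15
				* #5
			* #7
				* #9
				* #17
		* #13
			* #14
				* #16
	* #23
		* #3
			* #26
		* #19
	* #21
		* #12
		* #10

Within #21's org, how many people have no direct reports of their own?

The people in #21's organization with no one reporting to them are #10, #12. That is 2.

2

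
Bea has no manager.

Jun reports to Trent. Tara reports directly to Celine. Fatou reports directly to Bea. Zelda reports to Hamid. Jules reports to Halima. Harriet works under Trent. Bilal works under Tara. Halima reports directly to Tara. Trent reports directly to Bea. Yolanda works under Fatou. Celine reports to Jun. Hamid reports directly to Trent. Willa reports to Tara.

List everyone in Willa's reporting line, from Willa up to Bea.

Willa reports to Tara. Tara reports to Celine. Celine reports to Jun. Jun reports to Trent. Trent reports to Bea. Bea is at the top.

Willa -> Tara -> Celine -> Jun -> Trent -> Bea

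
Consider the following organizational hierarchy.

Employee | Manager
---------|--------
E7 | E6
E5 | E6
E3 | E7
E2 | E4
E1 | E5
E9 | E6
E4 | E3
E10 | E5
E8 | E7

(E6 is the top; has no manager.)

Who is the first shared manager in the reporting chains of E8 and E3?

E8's chain of managers is E7, E6. E3's chain of managers is E7, E6. The first manager that appears in both chains is E7.

E7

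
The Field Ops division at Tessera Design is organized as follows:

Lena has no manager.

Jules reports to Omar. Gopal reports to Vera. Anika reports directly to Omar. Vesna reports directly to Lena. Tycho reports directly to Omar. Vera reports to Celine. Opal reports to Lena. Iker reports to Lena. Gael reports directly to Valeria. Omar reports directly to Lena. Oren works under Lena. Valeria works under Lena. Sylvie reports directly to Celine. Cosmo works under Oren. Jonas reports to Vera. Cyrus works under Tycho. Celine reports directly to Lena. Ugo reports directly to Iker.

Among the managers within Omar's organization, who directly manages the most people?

Omar

Direct-report counts within Omar's organization: Omar has 3; Tycho has 1. The largest is 3, held by Omar.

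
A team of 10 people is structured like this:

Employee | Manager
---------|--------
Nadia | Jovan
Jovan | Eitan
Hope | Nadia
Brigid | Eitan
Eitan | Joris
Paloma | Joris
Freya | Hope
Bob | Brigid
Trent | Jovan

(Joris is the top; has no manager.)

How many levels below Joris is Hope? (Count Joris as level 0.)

Chain from Hope up to Joris: Hope → Nadia → Jovan → Eitan → Joris. That is 4 steps up, so Hope is 4 levels below Joris.

4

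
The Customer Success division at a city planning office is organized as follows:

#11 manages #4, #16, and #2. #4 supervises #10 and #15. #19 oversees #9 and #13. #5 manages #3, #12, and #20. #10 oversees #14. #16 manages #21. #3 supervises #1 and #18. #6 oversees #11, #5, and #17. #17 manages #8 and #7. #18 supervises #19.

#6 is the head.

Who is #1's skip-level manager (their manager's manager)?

#5

#1 reports to #3, and #3 reports to #5. So #1's skip-level manager is #5.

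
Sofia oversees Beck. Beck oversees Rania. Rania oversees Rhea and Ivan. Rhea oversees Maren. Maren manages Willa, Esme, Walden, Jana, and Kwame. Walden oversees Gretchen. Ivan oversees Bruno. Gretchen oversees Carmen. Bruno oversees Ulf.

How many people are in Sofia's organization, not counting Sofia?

Sofia directly manages Beck. Under Beck: Rania, Ivan, Bruno, Ulf, Rhea, Maren, Esme, Willa, Jana, Walden, Gretchen, Carmen, Kwame (13). That's 14 in total.

14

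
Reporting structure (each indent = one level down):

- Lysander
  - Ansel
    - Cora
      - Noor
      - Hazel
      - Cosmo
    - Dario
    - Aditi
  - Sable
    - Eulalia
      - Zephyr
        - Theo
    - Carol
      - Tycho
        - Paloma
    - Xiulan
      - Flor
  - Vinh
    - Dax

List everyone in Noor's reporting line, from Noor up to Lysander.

Noor reports to Cora. Cora reports to Ansel. Ansel reports to Lysander. Lysander is at the top.

Noor -> Cora -> Ansel -> Lysander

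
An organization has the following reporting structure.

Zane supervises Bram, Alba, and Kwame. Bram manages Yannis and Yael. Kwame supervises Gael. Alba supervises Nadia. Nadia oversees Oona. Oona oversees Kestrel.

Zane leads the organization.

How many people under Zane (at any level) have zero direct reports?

The people in Zane's organization with no one reporting to them are Kestrel, Gael, Yael, Yannis. That is 4.

4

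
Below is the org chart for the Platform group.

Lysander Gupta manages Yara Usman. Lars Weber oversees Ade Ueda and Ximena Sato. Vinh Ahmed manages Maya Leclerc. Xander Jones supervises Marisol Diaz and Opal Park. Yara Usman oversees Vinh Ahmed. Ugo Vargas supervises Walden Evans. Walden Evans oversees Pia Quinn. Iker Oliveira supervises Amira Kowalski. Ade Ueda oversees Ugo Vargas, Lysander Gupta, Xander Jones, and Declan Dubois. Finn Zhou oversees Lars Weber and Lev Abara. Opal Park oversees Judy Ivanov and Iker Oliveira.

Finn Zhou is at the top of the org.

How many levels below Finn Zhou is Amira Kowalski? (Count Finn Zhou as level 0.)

Chain from Amira Kowalski up to Finn Zhou: Amira Kowalski → Iker Oliveira → Opal Park → Xander Jones → Ade Ueda → Lars Weber → Finn Zhou. That is 6 steps up, so Amira Kowalski is 6 levels below Finn Zhou.

6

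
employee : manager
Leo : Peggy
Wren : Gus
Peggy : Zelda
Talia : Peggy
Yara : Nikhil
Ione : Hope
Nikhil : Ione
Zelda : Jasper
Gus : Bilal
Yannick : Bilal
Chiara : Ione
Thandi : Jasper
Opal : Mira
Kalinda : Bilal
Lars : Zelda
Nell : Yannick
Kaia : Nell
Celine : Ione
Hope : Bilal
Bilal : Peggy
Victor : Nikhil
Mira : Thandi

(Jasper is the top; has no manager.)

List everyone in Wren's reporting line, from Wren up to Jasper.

Wren -> Gus -> Bilal -> Peggy -> Zelda -> Jasper

Wren reports to Gus. Gus reports to Bilal. Bilal reports to Peggy. Peggy reports to Zelda. Zelda reports to Jasper. Jasper is at the top.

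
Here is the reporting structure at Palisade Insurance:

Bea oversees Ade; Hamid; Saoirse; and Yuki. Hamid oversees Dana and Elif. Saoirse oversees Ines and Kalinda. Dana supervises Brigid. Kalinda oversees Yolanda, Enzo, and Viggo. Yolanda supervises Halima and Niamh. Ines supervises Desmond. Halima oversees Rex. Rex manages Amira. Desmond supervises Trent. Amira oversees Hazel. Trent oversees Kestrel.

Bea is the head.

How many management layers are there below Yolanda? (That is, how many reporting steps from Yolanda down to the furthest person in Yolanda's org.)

4

The longest chain under Yolanda runs Yolanda → Halima → Rex → Amira → Hazel, which is 4 levels below Yolanda.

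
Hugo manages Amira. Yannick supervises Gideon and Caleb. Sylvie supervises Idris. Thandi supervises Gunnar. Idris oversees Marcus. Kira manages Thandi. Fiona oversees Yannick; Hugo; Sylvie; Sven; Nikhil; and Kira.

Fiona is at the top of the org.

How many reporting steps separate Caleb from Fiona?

2

Chain from Caleb up to Fiona: Caleb → Yannick → Fiona. That is 2 steps up, so Caleb is 2 levels below Fiona.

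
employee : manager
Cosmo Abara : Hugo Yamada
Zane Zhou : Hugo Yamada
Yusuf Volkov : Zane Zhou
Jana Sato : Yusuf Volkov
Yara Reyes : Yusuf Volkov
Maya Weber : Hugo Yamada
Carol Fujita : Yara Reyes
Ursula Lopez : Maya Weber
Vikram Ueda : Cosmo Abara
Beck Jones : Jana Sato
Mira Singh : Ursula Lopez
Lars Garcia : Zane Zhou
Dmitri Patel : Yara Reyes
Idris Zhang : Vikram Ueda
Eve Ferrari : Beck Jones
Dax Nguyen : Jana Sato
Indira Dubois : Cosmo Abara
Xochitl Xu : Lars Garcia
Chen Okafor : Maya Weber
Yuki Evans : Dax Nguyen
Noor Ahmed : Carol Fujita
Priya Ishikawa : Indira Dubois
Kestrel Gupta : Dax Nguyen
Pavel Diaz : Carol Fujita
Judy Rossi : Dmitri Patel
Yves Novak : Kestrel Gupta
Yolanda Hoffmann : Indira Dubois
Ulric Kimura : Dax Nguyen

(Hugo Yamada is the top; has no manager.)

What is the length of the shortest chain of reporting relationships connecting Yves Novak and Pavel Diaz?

Yves Novak is 4 levels below Yusuf Volkov, and Pavel Diaz is 3 levels below Yusuf Volkov (their lowest common manager). The shortest path runs up from Yves Novak to Yusuf Volkov and back down to Pavel Diaz: 4 + 3 = 7 links.

7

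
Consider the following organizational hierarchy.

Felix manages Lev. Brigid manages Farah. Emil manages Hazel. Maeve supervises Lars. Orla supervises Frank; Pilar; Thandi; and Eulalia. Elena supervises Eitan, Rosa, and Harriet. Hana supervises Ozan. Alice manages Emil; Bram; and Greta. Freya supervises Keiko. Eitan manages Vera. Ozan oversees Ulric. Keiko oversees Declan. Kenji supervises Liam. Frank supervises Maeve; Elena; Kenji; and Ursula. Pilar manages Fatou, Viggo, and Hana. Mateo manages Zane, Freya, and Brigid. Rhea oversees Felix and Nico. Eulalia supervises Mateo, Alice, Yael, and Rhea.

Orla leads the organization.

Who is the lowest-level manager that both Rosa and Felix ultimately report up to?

Orla

Rosa's chain of managers is Elena, Frank, Orla. Felix's chain of managers is Rhea, Eulalia, Orla. The first manager that appears in both chains is Orla.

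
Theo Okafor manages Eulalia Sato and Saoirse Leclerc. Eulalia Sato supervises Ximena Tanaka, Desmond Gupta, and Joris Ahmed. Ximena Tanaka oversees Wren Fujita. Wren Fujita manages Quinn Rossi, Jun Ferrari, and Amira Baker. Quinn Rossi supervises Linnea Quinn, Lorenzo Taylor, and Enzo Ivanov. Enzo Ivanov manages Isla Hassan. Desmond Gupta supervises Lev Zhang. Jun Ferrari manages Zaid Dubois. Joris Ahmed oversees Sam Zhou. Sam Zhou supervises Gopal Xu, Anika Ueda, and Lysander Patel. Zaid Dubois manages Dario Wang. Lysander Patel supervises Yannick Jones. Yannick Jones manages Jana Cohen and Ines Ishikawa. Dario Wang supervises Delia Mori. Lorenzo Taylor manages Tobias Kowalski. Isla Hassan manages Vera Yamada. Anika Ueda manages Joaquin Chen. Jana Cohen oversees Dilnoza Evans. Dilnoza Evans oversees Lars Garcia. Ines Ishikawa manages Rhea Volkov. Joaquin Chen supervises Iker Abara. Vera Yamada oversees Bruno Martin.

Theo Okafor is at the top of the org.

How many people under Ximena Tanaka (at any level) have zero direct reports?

5

The people in Ximena Tanaka's organization with no one reporting to them are Amira Baker, Delia Mori, Tobias Kowalski, Linnea Quinn, Bruno Martin. That is 5.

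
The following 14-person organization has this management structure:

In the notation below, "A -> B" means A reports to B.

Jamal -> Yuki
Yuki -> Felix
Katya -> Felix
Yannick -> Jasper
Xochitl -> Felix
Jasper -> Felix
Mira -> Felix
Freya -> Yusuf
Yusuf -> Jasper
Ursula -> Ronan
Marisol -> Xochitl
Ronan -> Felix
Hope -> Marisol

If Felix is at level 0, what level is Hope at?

Chain from Hope up to Felix: Hope → Marisol → Xochitl → Felix. That is 3 steps up, so Hope is 3 levels below Felix.

3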